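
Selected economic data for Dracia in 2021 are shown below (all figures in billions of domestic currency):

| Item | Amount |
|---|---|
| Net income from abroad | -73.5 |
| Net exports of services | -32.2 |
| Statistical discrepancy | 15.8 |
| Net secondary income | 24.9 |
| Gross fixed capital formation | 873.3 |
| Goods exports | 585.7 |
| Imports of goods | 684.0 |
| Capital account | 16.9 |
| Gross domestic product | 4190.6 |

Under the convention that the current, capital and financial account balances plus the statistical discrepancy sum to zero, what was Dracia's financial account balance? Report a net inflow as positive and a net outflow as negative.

Goods balance = 585.7 - 684.0 = -98.3
Services balance = -32.2
Trade balance (goods + services) = -98.3 + (-32.2) = -130.5
Net primary income = -73.5
Net secondary income = 24.9
Current account = -130.5 + (-73.5) + 24.9 = -179.1
Financial account = -(-179.1 + 16.9 + 15.8) = 146.4

146.4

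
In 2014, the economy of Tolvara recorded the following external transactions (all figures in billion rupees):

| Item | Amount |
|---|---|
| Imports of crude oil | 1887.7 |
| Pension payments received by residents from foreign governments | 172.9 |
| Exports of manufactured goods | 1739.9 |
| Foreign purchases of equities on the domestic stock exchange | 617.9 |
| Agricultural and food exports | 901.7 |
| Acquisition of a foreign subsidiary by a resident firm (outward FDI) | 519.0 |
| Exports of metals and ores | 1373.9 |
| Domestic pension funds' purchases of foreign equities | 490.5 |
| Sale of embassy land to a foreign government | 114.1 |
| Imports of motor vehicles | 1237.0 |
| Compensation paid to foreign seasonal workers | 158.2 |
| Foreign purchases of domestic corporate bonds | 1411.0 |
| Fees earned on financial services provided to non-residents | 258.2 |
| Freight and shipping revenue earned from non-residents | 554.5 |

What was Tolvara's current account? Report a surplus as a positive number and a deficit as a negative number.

Goods: 1739.9 - 1887.7 - 1237.0 + 1373.9 + 901.7 = 890.8
Services: 554.5 + 258.2 = 812.7
Primary income: -158.2
Secondary income: 172.9
Current account = 890.8 + 812.7 + (-158.2) + 172.9 = 1718.2
(Excluded from the current account — financial account: foreign purchases of equities on the domestic stock exchange 617.9, acquisition of a foreign subsidiary by a resident firm (outward FDI) 519.0, domestic pension funds' purchases of foreign equities 490.5, foreign purchases of domestic corporate bonds 1411.0; capital account: sale of embassy land to a foreign government 114.1.)

1718.2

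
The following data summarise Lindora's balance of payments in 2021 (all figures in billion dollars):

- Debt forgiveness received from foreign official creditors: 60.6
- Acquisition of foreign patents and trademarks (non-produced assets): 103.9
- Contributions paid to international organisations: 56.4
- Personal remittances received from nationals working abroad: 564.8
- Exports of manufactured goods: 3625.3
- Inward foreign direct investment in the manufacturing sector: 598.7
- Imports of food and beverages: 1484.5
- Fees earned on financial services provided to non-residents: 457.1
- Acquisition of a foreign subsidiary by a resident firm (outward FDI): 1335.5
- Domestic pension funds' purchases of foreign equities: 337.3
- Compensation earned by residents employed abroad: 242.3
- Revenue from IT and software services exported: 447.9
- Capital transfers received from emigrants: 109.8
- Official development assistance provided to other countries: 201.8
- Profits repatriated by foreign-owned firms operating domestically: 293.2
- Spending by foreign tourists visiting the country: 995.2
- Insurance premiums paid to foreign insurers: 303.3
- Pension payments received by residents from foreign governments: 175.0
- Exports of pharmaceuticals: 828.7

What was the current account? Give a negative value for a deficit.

4997.1

Goods: 828.7 - 1484.5 + 3625.3 = 2969.5
Services: 447.9 + 995.2 - 303.3 + 457.1 = 1596.9
Primary income: -293.2 + 242.3 = -50.9
Secondary income: 564.8 - 56.4 - 201.8 + 175.0 = 481.6
Current account = 2969.5 + 1596.9 + (-50.9) + 481.6 = 4997.1
(Excluded from the current account — capital account: debt forgiveness received from foreign official creditors 60.6, acquisition of foreign patents and trademarks (non-produced assets) 103.9, capital transfers received from emigrants 109.8; financial account: inward foreign direct investment in the manufacturing sector 598.7, acquisition of a foreign subsidiary by a resident firm (outward FDI) 1335.5, domestic pension funds' purchases of foreign equities 337.3.)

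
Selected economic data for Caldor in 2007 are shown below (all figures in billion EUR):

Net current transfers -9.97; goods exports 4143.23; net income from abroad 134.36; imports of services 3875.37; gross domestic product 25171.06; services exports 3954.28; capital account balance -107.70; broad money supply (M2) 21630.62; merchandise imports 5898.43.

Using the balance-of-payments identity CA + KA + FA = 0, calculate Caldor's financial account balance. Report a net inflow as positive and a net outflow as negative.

1659.60

Goods balance = 4143.23 - 5898.43 = -1755.20
Services balance = 3954.28 - 3875.37 = 78.91
Trade balance (goods + services) = -1755.20 + 78.91 = -1676.29
Net primary income = 134.36
Net secondary income = -9.97
Current account = -1676.29 + 134.36 + (-9.97) = -1551.90
Financial account = -(-1551.90 + (-107.70)) = 1659.60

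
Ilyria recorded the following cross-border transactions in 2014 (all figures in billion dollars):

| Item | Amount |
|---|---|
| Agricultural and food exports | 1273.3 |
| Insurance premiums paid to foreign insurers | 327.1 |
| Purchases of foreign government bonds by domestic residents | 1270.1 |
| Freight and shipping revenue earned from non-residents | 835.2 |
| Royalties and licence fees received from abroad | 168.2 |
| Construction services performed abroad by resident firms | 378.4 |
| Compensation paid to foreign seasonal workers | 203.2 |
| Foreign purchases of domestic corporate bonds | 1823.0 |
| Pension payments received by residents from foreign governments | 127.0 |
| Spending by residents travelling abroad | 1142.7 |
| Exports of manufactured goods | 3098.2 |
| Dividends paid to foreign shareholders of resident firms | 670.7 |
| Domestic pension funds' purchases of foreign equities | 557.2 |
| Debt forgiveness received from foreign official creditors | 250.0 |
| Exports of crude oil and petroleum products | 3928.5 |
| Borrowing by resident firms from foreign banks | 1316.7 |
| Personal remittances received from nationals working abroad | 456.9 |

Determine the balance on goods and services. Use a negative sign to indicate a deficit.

Goods: 1273.3 + 3928.5 + 3098.2 = 8300.0
Services: 835.2 - 1142.7 - 327.1 + 168.2 + 378.4 = -88.0
Trade balance = 8300.0 + (-88.0) = 8212.0
(Excluded from the trade balance — financial account: purchases of foreign government bonds by domestic residents 1270.1, foreign purchases of domestic corporate bonds 1823.0, domestic pension funds' purchases of foreign equities 557.2, borrowing by resident firms from foreign banks 1316.7; primary income: compensation paid to foreign seasonal workers 203.2, dividends paid to foreign shareholders of resident firms 670.7; secondary income: pension payments received by residents from foreign governments 127.0, personal remittances received from nationals working abroad 456.9; capital account: debt forgiveness received from foreign official creditors 250.0.)

8212.0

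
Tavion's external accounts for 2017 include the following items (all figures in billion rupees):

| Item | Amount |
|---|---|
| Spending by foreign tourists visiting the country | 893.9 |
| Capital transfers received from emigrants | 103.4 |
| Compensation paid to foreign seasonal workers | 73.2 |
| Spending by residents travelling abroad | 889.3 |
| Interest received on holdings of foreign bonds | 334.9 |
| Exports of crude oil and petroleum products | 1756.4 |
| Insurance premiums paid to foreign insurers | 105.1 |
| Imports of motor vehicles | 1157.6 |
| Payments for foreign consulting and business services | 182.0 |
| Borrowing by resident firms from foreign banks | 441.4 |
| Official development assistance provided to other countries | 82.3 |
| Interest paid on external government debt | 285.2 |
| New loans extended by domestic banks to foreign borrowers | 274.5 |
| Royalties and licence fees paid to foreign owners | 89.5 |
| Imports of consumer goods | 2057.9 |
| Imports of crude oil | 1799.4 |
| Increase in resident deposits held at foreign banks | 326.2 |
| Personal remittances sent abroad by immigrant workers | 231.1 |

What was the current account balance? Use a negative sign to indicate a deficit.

Goods: -1157.6 + 1756.4 - 1799.4 - 2057.9 = -3258.5
Services: -105.1 - 889.3 - 182.0 - 89.5 + 893.9 = -372.0
Primary income: 334.9 - 73.2 - 285.2 = -23.5
Secondary income: -82.3 - 231.1 = -313.4
Current account = (-3258.5) + (-372.0) + (-23.5) + (-313.4) = -3967.4
(Excluded from the current account — capital account: capital transfers received from emigrants 103.4; financial account: borrowing by resident firms from foreign banks 441.4, new loans extended by domestic banks to foreign borrowers 274.5, increase in resident deposits held at foreign banks 326.2.)

-3967.4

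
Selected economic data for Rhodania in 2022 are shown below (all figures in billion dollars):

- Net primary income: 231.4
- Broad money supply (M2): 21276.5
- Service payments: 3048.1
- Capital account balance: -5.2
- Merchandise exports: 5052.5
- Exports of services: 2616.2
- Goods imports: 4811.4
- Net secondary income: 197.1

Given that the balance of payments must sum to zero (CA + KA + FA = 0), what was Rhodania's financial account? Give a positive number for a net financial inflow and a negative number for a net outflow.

Goods balance = 5052.5 - 4811.4 = 241.1
Services balance = 2616.2 - 3048.1 = -431.9
Trade balance (goods + services) = 241.1 + (-431.9) = -190.8
Net primary income = 231.4
Net secondary income = 197.1
Current account = -190.8 + 231.4 + 197.1 = 237.7
Financial account = -(237.7 + (-5.2)) = -232.5

-232.5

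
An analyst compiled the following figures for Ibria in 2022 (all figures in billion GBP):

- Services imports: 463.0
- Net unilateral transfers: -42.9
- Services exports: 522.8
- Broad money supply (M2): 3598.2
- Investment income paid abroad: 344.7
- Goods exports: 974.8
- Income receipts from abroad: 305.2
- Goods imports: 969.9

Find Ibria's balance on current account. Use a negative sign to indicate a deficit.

-17.7

Goods balance = 974.8 - 969.9 = 4.9
Services balance = 522.8 - 463.0 = 59.8
Trade balance (goods + services) = 4.9 + 59.8 = 64.7
Net primary income = 305.2 - 344.7 = -39.5
Net secondary income = -42.9
Current account = 64.7 + (-39.5) + (-42.9) = -17.7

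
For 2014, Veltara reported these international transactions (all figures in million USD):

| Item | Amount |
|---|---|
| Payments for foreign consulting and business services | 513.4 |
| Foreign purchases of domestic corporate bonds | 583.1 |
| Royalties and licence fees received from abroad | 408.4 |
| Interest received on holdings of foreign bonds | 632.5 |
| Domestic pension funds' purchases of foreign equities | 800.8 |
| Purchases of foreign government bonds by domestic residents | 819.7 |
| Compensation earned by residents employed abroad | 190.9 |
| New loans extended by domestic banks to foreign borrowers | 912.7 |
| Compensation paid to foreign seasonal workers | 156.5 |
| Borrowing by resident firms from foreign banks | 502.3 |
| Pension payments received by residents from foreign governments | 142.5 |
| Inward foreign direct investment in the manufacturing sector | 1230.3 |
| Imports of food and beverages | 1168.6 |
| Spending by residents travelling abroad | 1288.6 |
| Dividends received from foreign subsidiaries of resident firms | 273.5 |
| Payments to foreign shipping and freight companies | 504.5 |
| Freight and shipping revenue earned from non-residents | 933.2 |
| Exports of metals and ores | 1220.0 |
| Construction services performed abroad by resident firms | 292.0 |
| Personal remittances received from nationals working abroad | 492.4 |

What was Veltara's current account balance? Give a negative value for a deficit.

Goods: -1168.6 + 1220.0 = 51.4
Services: 292.0 - 1288.6 - 513.4 + 408.4 + 933.2 - 504.5 = -672.9
Primary income: 190.9 + 632.5 + 273.5 - 156.5 = 940.4
Secondary income: 142.5 + 492.4 = 634.9
Current account = 51.4 + (-672.9) + 940.4 + 634.9 = 953.8
(Excluded from the current account — financial account: foreign purchases of domestic corporate bonds 583.1, domestic pension funds' purchases of foreign equities 800.8, purchases of foreign government bonds by domestic residents 819.7, new loans extended by domestic banks to foreign borrowers 912.7, borrowing by resident firms from foreign banks 502.3, inward foreign direct investment in the manufacturing sector 1230.3.)

953.8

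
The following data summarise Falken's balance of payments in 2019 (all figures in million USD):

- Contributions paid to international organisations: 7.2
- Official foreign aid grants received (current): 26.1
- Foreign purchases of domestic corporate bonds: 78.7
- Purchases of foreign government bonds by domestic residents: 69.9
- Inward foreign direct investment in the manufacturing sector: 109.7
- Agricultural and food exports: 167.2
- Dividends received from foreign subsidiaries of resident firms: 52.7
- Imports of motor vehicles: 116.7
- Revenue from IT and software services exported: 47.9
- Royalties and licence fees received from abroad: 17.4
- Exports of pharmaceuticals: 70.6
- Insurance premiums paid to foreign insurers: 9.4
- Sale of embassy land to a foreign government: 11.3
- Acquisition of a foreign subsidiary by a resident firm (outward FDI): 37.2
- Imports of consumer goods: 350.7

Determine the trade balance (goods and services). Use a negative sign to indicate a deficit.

Goods: 70.6 - 350.7 - 116.7 + 167.2 = -229.6
Services: -9.4 + 17.4 + 47.9 = 55.9
Trade balance = -229.6 + 55.9 = -173.7
(Excluded from the trade balance — secondary income: contributions paid to international organisations 7.2, official foreign aid grants received (current) 26.1; financial account: foreign purchases of domestic corporate bonds 78.7, purchases of foreign government bonds by domestic residents 69.9, inward foreign direct investment in the manufacturing sector 109.7, acquisition of a foreign subsidiary by a resident firm (outward FDI) 37.2; primary income: dividends received from foreign subsidiaries of resident firms 52.7; capital account: sale of embassy land to a foreign government 11.3.)

-173.7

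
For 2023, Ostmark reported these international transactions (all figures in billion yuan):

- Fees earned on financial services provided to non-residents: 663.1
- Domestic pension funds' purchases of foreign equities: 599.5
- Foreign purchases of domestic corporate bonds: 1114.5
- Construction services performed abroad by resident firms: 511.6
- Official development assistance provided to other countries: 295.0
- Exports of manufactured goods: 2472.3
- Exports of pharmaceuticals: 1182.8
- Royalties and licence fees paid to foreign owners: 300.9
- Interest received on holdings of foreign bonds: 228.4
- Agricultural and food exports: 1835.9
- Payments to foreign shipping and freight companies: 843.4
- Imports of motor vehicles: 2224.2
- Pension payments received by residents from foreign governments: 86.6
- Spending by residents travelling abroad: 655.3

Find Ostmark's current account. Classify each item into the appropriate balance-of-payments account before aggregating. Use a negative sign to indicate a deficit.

Goods: -2224.2 + 2472.3 + 1835.9 + 1182.8 = 3266.8
Services: 511.6 + 663.1 - 655.3 - 843.4 - 300.9 = -624.9
Primary income: 228.4
Secondary income: 86.6 - 295.0 = -208.4
Current account = 3266.8 + (-624.9) + 228.4 + (-208.4) = 2661.9
(Excluded from the current account — financial account: domestic pension funds' purchases of foreign equities 599.5, foreign purchases of domestic corporate bonds 1114.5.)

2661.9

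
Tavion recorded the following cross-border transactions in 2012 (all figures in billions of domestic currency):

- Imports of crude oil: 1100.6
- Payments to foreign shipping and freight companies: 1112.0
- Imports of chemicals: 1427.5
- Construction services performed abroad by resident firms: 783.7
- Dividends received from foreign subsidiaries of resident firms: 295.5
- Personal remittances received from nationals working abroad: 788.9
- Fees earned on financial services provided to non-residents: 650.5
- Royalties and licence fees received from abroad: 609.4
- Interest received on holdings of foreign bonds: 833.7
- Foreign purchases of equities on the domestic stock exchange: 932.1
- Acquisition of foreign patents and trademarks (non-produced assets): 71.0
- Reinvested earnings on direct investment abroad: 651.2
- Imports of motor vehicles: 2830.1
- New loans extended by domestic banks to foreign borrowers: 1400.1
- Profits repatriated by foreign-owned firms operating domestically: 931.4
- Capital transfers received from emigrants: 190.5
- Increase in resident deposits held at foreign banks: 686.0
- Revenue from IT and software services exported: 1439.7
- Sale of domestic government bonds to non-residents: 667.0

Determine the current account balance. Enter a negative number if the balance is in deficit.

-1349.0

Goods: -2830.1 - 1427.5 - 1100.6 = -5358.2
Services: 783.7 + 650.5 + 1439.7 + 609.4 - 1112.0 = 2371.3
Primary income: 833.7 - 931.4 + 651.2 + 295.5 = 849.0
Secondary income: 788.9
Current account = (-5358.2) + 2371.3 + 849.0 + 788.9 = -1349.0
(Excluded from the current account — financial account: foreign purchases of equities on the domestic stock exchange 932.1, new loans extended by domestic banks to foreign borrowers 1400.1, increase in resident deposits held at foreign banks 686.0, sale of domestic government bonds to non-residents 667.0; capital account: acquisition of foreign patents and trademarks (non-produced assets) 71.0, capital transfers received from emigrants 190.5.)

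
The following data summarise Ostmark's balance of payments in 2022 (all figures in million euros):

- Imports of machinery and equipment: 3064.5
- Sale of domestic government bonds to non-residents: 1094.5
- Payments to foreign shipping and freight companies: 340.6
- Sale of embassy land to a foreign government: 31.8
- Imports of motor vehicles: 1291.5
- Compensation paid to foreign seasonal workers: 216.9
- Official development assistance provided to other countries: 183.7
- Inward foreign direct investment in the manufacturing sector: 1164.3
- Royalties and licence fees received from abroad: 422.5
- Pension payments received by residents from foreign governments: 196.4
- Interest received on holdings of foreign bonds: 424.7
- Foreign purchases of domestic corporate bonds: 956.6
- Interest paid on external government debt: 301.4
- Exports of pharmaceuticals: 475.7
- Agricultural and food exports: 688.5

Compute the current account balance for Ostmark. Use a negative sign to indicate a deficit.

-3190.8

Goods: -1291.5 + 475.7 - 3064.5 + 688.5 = -3191.8
Services: 422.5 - 340.6 = 81.9
Primary income: -301.4 + 424.7 - 216.9 = -93.6
Secondary income: 196.4 - 183.7 = 12.7
Current account = (-3191.8) + 81.9 + (-93.6) + 12.7 = -3190.8
(Excluded from the current account — financial account: sale of domestic government bonds to non-residents 1094.5, inward foreign direct investment in the manufacturing sector 1164.3, foreign purchases of domestic corporate bonds 956.6; capital account: sale of embassy land to a foreign government 31.8.)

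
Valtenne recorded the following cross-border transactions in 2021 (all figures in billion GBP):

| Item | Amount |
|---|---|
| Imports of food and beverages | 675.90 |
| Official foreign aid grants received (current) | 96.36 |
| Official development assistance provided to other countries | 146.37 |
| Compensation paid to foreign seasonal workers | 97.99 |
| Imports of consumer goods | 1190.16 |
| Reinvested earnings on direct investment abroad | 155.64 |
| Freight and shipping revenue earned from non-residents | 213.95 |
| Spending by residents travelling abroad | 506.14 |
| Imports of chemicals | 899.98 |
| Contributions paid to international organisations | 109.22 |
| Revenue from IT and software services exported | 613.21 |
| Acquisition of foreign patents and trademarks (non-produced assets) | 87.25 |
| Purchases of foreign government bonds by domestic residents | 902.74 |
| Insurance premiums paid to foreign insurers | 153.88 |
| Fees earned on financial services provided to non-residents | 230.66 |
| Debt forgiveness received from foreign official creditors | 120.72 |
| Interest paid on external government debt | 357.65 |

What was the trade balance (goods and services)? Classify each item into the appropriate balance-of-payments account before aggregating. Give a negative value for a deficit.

-2368.24

Goods: -899.98 - 1190.16 - 675.90 = -2766.04
Services: -506.14 + 213.95 + 613.21 - 153.88 + 230.66 = 397.80
Trade balance = -2766.04 + 397.80 = -2368.24
(Excluded from the trade balance — secondary income: official foreign aid grants received (current) 96.36, official development assistance provided to other countries 146.37, contributions paid to international organisations 109.22; primary income: compensation paid to foreign seasonal workers 97.99, reinvested earnings on direct investment abroad 155.64, interest paid on external government debt 357.65; capital account: acquisition of foreign patents and trademarks (non-produced assets) 87.25, debt forgiveness received from foreign official creditors 120.72; financial account: purchases of foreign government bonds by domestic residents 902.74.)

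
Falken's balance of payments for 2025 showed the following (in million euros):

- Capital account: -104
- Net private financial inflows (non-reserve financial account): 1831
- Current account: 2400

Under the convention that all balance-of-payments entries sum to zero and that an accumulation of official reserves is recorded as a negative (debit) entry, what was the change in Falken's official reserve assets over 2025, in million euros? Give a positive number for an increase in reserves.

4127

Official reserve transactions balance = -(2400 + (-104) + 1831) = -4127
An accumulation of reserves is recorded as a debit (negative entry), so the change in the stock of reserves is the negative of that balance.
Change in official reserves = -(-4127) = 4127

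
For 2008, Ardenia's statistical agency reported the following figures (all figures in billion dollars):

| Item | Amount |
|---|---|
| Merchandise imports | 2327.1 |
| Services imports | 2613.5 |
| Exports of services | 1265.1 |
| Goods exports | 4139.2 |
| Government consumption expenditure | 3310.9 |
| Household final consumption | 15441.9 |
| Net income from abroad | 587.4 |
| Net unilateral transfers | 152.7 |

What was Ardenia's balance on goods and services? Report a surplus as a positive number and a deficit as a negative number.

Goods balance = 4139.2 - 2327.1 = 1812.1
Services balance = 1265.1 - 2613.5 = -1348.4
Trade balance (goods + services) = 1812.1 + (-1348.4) = 463.7

463.7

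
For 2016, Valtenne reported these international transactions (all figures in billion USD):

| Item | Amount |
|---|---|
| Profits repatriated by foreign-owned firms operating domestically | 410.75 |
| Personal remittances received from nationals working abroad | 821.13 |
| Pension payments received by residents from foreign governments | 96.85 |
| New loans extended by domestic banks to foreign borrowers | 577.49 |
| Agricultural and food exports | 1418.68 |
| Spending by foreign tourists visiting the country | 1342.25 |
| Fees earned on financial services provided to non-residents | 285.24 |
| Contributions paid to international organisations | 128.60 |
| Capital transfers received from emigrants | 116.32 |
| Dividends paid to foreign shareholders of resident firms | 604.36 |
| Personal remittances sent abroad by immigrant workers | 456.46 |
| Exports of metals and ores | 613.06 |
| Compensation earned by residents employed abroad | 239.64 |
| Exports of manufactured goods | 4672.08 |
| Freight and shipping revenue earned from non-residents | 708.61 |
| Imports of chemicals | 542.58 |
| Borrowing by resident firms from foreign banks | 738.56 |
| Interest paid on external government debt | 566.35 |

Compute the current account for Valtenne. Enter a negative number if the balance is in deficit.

7488.44

Goods: -542.58 + 4672.08 + 613.06 + 1418.68 = 6161.24
Services: 708.61 + 1342.25 + 285.24 = 2336.10
Primary income: -604.36 - 410.75 - 566.35 + 239.64 = -1341.82
Secondary income: 96.85 - 456.46 + 821.13 - 128.60 = 332.92
Current account = 6161.24 + 2336.10 + (-1341.82) + 332.92 = 7488.44
(Excluded from the current account — financial account: new loans extended by domestic banks to foreign borrowers 577.49, borrowing by resident firms from foreign banks 738.56; capital account: capital transfers received from emigrants 116.32.)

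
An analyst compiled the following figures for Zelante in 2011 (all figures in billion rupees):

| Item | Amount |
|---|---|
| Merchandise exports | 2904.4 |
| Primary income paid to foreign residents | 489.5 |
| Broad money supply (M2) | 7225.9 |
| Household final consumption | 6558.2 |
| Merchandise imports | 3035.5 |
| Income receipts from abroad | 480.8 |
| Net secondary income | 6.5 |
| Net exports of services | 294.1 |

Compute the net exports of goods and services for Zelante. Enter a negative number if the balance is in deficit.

Goods balance = 2904.4 - 3035.5 = -131.1
Services balance = 294.1
Trade balance (goods + services) = -131.1 + 294.1 = 163.0

163.0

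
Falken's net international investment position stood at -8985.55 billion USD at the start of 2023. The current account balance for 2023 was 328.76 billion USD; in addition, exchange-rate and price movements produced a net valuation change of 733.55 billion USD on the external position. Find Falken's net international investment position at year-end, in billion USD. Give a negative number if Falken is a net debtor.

Change in NIIP = current account + net valuation change = 328.76 + 733.55 = 1062.31
End-of-year NIIP = -8985.55 + 1062.31 = -7923.24

-7923.24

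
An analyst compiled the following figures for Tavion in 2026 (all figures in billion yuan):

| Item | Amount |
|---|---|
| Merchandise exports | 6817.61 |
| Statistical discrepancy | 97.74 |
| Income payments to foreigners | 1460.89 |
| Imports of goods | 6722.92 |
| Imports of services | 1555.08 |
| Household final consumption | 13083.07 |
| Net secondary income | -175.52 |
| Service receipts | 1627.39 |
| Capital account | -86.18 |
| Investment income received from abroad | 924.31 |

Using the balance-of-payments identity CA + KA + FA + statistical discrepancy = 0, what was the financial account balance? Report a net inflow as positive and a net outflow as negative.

533.54

Goods balance = 6817.61 - 6722.92 = 94.69
Services balance = 1627.39 - 1555.08 = 72.31
Trade balance (goods + services) = 94.69 + 72.31 = 167.00
Net primary income = 924.31 - 1460.89 = -536.58
Net secondary income = -175.52
Current account = 167.00 + (-536.58) + (-175.52) = -545.10
Financial account = -(-545.10 + (-86.18) + 97.74) = 533.54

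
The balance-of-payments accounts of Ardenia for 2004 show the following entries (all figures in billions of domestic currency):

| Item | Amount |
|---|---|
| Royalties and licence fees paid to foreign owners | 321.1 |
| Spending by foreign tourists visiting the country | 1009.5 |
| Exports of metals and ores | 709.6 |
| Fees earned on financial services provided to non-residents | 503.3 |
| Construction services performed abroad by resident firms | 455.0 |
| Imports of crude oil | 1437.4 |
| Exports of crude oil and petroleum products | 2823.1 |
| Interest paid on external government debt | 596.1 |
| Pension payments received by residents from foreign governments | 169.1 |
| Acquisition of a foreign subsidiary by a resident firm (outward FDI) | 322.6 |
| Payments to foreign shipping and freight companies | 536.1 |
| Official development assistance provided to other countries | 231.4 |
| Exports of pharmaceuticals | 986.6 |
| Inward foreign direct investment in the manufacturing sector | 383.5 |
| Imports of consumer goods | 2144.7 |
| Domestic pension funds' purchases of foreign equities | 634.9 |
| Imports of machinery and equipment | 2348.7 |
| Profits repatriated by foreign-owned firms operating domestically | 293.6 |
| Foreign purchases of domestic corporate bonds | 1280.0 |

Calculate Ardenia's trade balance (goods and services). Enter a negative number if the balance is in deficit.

-300.9

Goods: 986.6 - 1437.4 - 2144.7 - 2348.7 + 709.6 + 2823.1 = -1411.5
Services: -321.1 - 536.1 + 455.0 + 503.3 + 1009.5 = 1110.6
Trade balance = -1411.5 + 1110.6 = -300.9
(Excluded from the trade balance — primary income: interest paid on external government debt 596.1, profits repatriated by foreign-owned firms operating domestically 293.6; secondary income: pension payments received by residents from foreign governments 169.1, official development assistance provided to other countries 231.4; financial account: acquisition of a foreign subsidiary by a resident firm (outward FDI) 322.6, inward foreign direct investment in the manufacturing sector 383.5, domestic pension funds' purchases of foreign equities 634.9, foreign purchases of domestic corporate bonds 1280.0.)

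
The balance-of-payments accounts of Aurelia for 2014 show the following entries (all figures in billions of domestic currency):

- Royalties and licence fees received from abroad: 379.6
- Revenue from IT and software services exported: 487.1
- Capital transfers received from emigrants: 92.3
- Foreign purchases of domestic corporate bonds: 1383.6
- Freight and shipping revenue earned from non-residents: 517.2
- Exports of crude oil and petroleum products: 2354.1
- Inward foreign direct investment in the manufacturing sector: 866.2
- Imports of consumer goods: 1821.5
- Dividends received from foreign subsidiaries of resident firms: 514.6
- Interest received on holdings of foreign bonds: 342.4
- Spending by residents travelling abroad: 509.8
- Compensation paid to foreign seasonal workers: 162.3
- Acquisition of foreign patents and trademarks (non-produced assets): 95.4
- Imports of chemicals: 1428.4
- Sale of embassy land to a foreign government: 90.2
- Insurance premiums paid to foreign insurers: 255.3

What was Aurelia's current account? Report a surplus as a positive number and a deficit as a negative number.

Goods: -1821.5 - 1428.4 + 2354.1 = -895.8
Services: -509.8 + 379.6 + 487.1 + 517.2 - 255.3 = 618.8
Primary income: 342.4 + 514.6 - 162.3 = 694.7
Current account = (-895.8) + 618.8 + 694.7 = 417.7
(Excluded from the current account — capital account: capital transfers received from emigrants 92.3, acquisition of foreign patents and trademarks (non-produced assets) 95.4, sale of embassy land to a foreign government 90.2; financial account: foreign purchases of domestic corporate bonds 1383.6, inward foreign direct investment in the manufacturing sector 866.2.)

417.7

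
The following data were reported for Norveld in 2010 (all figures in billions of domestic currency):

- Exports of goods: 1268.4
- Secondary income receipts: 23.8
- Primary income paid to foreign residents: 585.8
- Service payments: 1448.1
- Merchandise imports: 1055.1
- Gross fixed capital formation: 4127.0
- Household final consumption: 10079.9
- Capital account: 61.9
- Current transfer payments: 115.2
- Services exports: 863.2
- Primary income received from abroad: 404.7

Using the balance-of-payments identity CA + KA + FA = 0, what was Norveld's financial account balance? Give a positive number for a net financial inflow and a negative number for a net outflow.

Goods balance = 1268.4 - 1055.1 = 213.3
Services balance = 863.2 - 1448.1 = -584.9
Trade balance (goods + services) = 213.3 + (-584.9) = -371.6
Net primary income = 404.7 - 585.8 = -181.1
Net secondary income = 23.8 - 115.2 = -91.4
Current account = -371.6 + (-181.1) + (-91.4) = -644.1
Financial account = -(-644.1 + 61.9) = 582.2

582.2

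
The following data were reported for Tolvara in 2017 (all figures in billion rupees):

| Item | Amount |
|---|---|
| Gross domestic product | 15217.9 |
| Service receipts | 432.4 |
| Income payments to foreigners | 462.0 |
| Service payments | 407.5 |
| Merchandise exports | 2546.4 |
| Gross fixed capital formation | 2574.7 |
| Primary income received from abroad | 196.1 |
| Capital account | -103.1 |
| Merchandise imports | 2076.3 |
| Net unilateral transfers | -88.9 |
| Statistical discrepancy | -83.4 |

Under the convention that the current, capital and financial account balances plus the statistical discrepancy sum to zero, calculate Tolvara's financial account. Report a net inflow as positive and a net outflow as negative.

46.3

Goods balance = 2546.4 - 2076.3 = 470.1
Services balance = 432.4 - 407.5 = 24.9
Trade balance (goods + services) = 470.1 + 24.9 = 495.0
Net primary income = 196.1 - 462.0 = -265.9
Net secondary income = -88.9
Current account = 495.0 + (-265.9) + (-88.9) = 140.2
Financial account = -(140.2 + (-103.1) + (-83.4)) = 46.3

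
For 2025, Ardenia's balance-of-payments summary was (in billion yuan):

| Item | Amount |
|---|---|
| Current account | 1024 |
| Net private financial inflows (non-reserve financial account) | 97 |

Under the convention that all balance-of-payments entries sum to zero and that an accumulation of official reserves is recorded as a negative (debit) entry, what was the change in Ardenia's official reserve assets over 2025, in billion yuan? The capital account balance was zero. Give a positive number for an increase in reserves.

1121

Official reserve transactions balance = -(1024 + 97) = -1121
An accumulation of reserves is recorded as a debit (negative entry), so the change in the stock of reserves is the negative of that balance.
Change in official reserves = -(-1121) = 1121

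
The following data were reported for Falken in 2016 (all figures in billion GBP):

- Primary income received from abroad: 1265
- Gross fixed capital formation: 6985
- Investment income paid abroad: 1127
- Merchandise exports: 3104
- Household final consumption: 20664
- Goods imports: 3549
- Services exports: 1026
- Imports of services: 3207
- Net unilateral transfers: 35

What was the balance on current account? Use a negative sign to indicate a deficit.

Goods balance = 3104 - 3549 = -445
Services balance = 1026 - 3207 = -2181
Trade balance (goods + services) = -445 + (-2181) = -2626
Net primary income = 1265 - 1127 = 138
Net secondary income = 35
Current account = -2626 + 138 + 35 = -2453

-2453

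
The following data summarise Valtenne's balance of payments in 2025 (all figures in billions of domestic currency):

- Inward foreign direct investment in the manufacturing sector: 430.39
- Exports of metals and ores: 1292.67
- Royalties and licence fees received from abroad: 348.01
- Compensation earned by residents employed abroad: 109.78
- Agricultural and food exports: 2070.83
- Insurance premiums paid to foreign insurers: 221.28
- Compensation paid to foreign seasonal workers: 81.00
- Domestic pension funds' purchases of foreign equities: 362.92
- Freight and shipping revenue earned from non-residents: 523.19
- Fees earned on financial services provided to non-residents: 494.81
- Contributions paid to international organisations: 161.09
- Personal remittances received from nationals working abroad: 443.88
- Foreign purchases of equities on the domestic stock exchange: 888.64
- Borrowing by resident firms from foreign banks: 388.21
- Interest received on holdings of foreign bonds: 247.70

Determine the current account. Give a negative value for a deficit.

5067.50

Goods: 1292.67 + 2070.83 = 3363.50
Services: 494.81 + 523.19 - 221.28 + 348.01 = 1144.73
Primary income: -81.00 + 247.70 + 109.78 = 276.48
Secondary income: -161.09 + 443.88 = 282.79
Current account = 3363.50 + 1144.73 + 276.48 + 282.79 = 5067.50
(Excluded from the current account — financial account: inward foreign direct investment in the manufacturing sector 430.39, domestic pension funds' purchases of foreign equities 362.92, foreign purchases of equities on the domestic stock exchange 888.64, borrowing by resident firms from foreign banks 388.21.)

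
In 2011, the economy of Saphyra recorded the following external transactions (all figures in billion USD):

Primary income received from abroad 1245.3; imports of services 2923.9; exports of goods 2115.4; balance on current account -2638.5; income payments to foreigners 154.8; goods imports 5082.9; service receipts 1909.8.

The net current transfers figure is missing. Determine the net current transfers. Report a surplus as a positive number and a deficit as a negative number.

252.6

Current account = goods balance + services balance + net primary income + net secondary income
Sum of the known components = -2891.1
Net current transfers = CA - (known components) = -2638.5 - (-2891.1) = 252.6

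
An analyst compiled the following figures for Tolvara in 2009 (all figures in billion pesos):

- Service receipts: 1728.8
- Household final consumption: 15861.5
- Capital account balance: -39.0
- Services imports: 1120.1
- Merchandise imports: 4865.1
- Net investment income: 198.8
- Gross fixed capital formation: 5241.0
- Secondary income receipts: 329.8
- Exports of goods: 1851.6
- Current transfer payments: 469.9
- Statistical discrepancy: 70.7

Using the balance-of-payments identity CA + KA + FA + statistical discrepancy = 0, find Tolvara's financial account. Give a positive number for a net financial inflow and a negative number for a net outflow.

Goods balance = 1851.6 - 4865.1 = -3013.5
Services balance = 1728.8 - 1120.1 = 608.7
Trade balance (goods + services) = -3013.5 + 608.7 = -2404.8
Net primary income = 198.8
Net secondary income = 329.8 - 469.9 = -140.1
Current account = -2404.8 + 198.8 + (-140.1) = -2346.1
Financial account = -(-2346.1 + (-39.0) + 70.7) = 2314.4

2314.4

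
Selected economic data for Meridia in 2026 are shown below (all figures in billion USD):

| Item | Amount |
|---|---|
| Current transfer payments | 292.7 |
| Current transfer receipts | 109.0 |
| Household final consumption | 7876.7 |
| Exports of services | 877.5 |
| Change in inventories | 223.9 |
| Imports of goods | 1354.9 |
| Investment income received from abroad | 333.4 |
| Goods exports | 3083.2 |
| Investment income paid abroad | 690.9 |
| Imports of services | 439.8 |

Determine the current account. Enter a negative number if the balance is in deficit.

1624.8

Goods balance = 3083.2 - 1354.9 = 1728.3
Services balance = 877.5 - 439.8 = 437.7
Trade balance (goods + services) = 1728.3 + 437.7 = 2166.0
Net primary income = 333.4 - 690.9 = -357.5
Net secondary income = 109.0 - 292.7 = -183.7
Current account = 2166.0 + (-357.5) + (-183.7) = 1624.8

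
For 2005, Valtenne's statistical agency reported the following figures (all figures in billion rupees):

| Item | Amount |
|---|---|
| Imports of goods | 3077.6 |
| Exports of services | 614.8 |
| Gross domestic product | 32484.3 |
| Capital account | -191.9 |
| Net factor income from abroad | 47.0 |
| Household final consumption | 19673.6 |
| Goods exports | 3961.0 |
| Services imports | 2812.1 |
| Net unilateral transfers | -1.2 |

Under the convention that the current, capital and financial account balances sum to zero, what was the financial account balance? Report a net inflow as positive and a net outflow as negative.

1460.0

Goods balance = 3961.0 - 3077.6 = 883.4
Services balance = 614.8 - 2812.1 = -2197.3
Trade balance (goods + services) = 883.4 + (-2197.3) = -1313.9
Net primary income = 47.0
Net secondary income = -1.2
Current account = -1313.9 + 47.0 + (-1.2) = -1268.1
Financial account = -(-1268.1 + (-191.9)) = 1460.0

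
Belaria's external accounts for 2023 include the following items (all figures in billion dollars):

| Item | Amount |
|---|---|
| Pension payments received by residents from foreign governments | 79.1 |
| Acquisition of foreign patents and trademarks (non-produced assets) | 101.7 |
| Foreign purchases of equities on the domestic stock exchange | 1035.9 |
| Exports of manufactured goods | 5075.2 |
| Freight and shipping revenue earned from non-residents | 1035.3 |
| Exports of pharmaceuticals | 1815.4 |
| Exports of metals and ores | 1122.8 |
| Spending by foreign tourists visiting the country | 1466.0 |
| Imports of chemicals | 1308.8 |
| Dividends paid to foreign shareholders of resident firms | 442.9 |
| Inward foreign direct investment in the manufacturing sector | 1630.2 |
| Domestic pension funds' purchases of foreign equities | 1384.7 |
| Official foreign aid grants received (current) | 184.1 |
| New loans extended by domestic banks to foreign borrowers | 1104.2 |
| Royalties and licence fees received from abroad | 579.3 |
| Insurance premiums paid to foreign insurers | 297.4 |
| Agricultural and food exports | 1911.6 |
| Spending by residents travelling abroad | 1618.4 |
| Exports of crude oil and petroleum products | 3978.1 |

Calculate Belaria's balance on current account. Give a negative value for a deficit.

13579.4

Goods: -1308.8 + 1122.8 + 3978.1 + 1815.4 + 5075.2 + 1911.6 = 12594.3
Services: -297.4 + 579.3 - 1618.4 + 1035.3 + 1466.0 = 1164.8
Primary income: -442.9
Secondary income: 184.1 + 79.1 = 263.2
Current account = 12594.3 + 1164.8 + (-442.9) + 263.2 = 13579.4
(Excluded from the current account — capital account: acquisition of foreign patents and trademarks (non-produced assets) 101.7; financial account: foreign purchases of equities on the domestic stock exchange 1035.9, inward foreign direct investment in the manufacturing sector 1630.2, domestic pension funds' purchases of foreign equities 1384.7, new loans extended by domestic banks to foreign borrowers 1104.2.)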